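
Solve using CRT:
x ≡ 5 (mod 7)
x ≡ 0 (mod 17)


m₁ = 7, m₂ = 17, gcd = 1, so CRT applies. M = m₁·m₂ = 119
Let M₁ = M/m₁ = 17, M₂ = M/m₂ = 7
Find y₁ ≡ M₁⁻¹ (mod m₁): 17⁻¹ ≡ 5 (mod 7)
Find y₂ ≡ M₂⁻¹ (mod m₂): 7⁻¹ ≡ 5 (mod 17)
x = a₁·M₁·y₁ + a₂·M₂·y₂ = 5·17·5 + 0·7·5 = 425
Reduce mod 119: x ≡ 68
Check: 68 mod 7 = 5 ✓, 68 mod 17 = 0 ✓

x ≡ 68 (mod 119)


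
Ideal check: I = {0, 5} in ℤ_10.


Check ideal conditions for I = {0, 5} in ℤ_10:
(1) I is an additive subgroup? Yes
(2) For r ∈ ℤ_10 and a ∈ I: r·a ∈ I? Yes

Yes, I is an ideal of ℤ_10


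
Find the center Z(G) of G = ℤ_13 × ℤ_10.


Z(G) = {g ∈ G | gx = xg for all x ∈ G}
Direct product of abelian groups is abelian, so Z(G) = G

Z(ℤ_13 × ℤ_10) = ℤ_13 × ℤ_10


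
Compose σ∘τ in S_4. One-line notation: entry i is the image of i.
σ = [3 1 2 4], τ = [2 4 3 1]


σ∘τ: apply τ first, then σ
1 →τ 2 →σ 1
2 →τ 4 →σ 4
3 →τ 3 →σ 2
4 →τ 1 →σ 3

σ∘τ = [1 4 2 3]


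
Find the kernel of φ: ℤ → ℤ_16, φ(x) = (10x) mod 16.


Kernel = preimage of identity
ker(φ) = {x ∈ ℤ : 10x ≡ 0 (mod 16)}. gcd(10,16) = 2, so 10x ≡ 0 (mod 16) ⟺ x ≡ 0 (mod 16/2 = 8). Hence ker(φ) = 8ℤ

ker(φ) = 8ℤ


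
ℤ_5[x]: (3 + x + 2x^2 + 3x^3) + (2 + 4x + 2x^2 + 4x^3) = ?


Add coefficients mod 5:
x^0: 3 + 2 = 0 (mod 5)
x^1: 1 + 4 = 0 (mod 5)
x^2: 2 + 2 = 4 (mod 5)
x^3: 3 + 4 = 2 (mod 5)
Result: 4x^2 + 2x^3

f + g = 4x^2 + 2x^3


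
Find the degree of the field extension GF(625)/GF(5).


GF(625) = GF(5^4), so the extension degree is 4

[GF(625)/GF(5)] = 4


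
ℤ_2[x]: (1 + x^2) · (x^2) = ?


Expand and collect like terms; reduce coefficients mod 2:
x^0: 1·0 = 0 ≡ 0 (mod 2)
x^1: 1·0 + 0·0 = 0 ≡ 0 (mod 2)
x^2: 1·1 + 0·0 + 1·0 = 1 ≡ 1 (mod 2)
x^3: 0·1 + 1·0 = 0 ≡ 0 (mod 2)
x^4: 1·1 = 1 ≡ 1 (mod 2)
Result: x^2 + x^4

f · g = x^2 + x^4


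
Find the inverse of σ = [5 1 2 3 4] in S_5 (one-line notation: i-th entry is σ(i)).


To find σ⁻¹, swap domain and range:
σ(1) = 5 → σ⁻¹(5) = 1
σ(2) = 1 → σ⁻¹(1) = 2
σ(3) = 2 → σ⁻¹(2) = 3
σ(4) = 3 → σ⁻¹(3) = 4
σ(5) = 4 → σ⁻¹(4) = 5

σ⁻¹ = [2 3 4 5 1]


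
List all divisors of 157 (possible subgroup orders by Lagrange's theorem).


Lagrange's theorem: |H| divides |G|
|G| = 157
Divisors of 157: 1, 157

Possible subgroup orders: {1, 157}


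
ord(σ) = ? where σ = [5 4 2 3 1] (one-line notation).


Cycle decomposition: (1 5) (2 4 3)
Cycle lengths: 2, 3
Order = lcm(2, 3) = 6

ord(σ) = 6


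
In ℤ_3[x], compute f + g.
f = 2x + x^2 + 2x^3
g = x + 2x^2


Add coefficients mod 3:
x^0: 0 + 0 = 0 (mod 3)
x^1: 2 + 1 = 0 (mod 3)
x^2: 1 + 2 = 0 (mod 3)
x^3: 2 + 0 = 2 (mod 3)
Result: 2x^3

f + g = 2x^3


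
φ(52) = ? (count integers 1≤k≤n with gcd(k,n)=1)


Factor n: 52 = 2^2 × 13
φ(n) = n · ∏(1 - 1/p) over distinct primes p | n
φ(52) = 52 · (1 - 1/2) · (1 - 1/13) = 24

φ(52) = 24


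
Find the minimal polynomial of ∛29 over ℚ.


∛29 satisfies x³ - 29 = 0, irreducible over ℚ (no rational root; 29 is not a perfect cube)

Minimal polynomial: x³ - 29


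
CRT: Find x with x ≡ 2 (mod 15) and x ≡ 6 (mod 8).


m₁ = 15, m₂ = 8, gcd = 1, so CRT applies. M = m₁·m₂ = 120
Let M₁ = M/m₁ = 8, M₂ = M/m₂ = 15
Find y₁ ≡ M₁⁻¹ (mod m₁): 8⁻¹ ≡ 2 (mod 15)
Find y₂ ≡ M₂⁻¹ (mod m₂): 15⁻¹ ≡ 7 (mod 8)
x = a₁·M₁·y₁ + a₂·M₂·y₂ = 2·8·2 + 6·15·7 = 662
Reduce mod 120: x ≡ 62
Check: 62 mod 15 = 2 ✓, 62 mod 8 = 6 ✓

x ≡ 62 (mod 120)


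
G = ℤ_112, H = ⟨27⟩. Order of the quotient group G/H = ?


|⟨27⟩| = n / gcd(27, 112) = 112 / 1 = 112
H is normal (ℤ_112 is abelian).
|G/H| = |G| / |H| = 112 / 112 = 1

|G/H| = 1


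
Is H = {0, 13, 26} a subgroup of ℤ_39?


Subgroup test for H = {0, 13, 26} in (ℤ_39, +):
(1) 0 ∈ H? Yes
(2) Closure: for all a,b ∈ H, (a+b) mod 39 ∈ H? Yes
(3) Inverses: for all a ∈ H, -a mod 39 ∈ H? Yes

Yes, H is a subgroup of ℤ_39


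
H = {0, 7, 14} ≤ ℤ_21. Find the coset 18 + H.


18 + H = {18 + h (mod 21) : h ∈ H}
18+0=18, 18+7=4, 18+14=11
18 + H = {4, 11, 18} = 4 + H

18 + H = {4, 11, 18}


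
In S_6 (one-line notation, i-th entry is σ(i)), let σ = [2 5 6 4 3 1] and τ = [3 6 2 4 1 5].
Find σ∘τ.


σ∘τ: apply τ first, then σ
1 →τ 3 →σ 6
2 →τ 6 →σ 1
3 →τ 2 →σ 5
4 →τ 4 →σ 4
5 →τ 1 →σ 2
6 →τ 5 →σ 3

σ∘τ = [6 1 5 4 2 3]


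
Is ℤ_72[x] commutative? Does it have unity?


ℤ_72 has zero divisors (2·36 ≡ 0), and these lift to constant zero divisors in ℤ_72[x]; so not an integral domain
Commutative: Yes
Integral domain: No
Has unity: Yes

ℤ_72[x]: Commutative=Yes, Unity=Yes


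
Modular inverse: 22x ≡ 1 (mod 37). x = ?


Use the extended Euclidean algorithm to write 1 = 22·s + 37·t; then s mod 37 is the inverse.
Euclidean algorithm:
  22 = 0·37 + 22
  37 = 1·22 + 15
  22 = 1·15 + 7
  15 = 2·7 + 1
  7 = 7·1 + 0
gcd(22,37) = 1
Back-substitution gives: 22·(-5) + 37·(3) = 1
So 22⁻¹ ≡ -5 ≡ 32 (mod 37)
Check: 22 × 32 = 704 ≡ 1 (mod 37) ✓

22⁻¹ ≡ 32 (mod 37)


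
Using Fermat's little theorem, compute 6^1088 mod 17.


Fermat's little theorem: if p is prime and gcd(a,p)=1, then a^(p-1) ≡ 1 (mod p)
p = 17 is prime, gcd(6,17) = 1
Reduce exponent: 1088 mod 16 = 0
So 6^1088 ≡ 6^0 (mod 17)
6^0 = 1

6^1088 ≡ 1 (mod 17)


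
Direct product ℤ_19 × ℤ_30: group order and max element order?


|ℤ_19 × ℤ_30| = 19 × 30 = 570
Max element order = lcm(19,30) = 570
Cyclic? Yes (gcd=1)

|ℤ_19×ℤ_30| = 570, max element order = 570


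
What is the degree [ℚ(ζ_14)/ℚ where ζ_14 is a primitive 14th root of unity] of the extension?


[ℚ(ζ_n):ℚ] = deg Φ_n(x) = φ(n). Here φ(14) = 6

[ℚ(ζ_14)/ℚ where ζ_14 is a primitive 14th root of unity] = 6


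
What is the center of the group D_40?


Z(G) = {g ∈ G | gx = xg for all x ∈ G}
For even n, Z(D_n) = {e, r^(n/2)}: the 180° rotation r^20 commutes with every reflection and rotation

Z(D_40) = {e, r^20}


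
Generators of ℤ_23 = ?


g generates ℤ_n iff gcd(g,n) = 1
Prime factors of 23: 23
Generators are g ∈ {1,...,22} not divisible by any of these primes.
Generators: {1, 2, 3, 4, 5, 6, 7, 8, 9, 10, 11, 12, 13, 14, 15, 16, 17, 18, 19, 20, 21, 22}
Number of generators = φ(23) = 22

Generators of ℤ_23 = {1, 2, 3, 4, 5, 6, 7, 8, 9, 10, 11, 12, 13, 14, 15, 16, 17, 18, 19, 20, 21, 22}


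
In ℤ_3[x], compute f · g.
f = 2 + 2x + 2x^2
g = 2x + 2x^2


Expand and collect like terms; reduce coefficients mod 3:
x^0: 2·0 = 0 ≡ 0 (mod 3)
x^1: 2·2 + 2·0 = 4 ≡ 1 (mod 3)
x^2: 2·2 + 2·2 + 2·0 = 8 ≡ 2 (mod 3)
x^3: 2·2 + 2·2 = 8 ≡ 2 (mod 3)
x^4: 2·2 = 4 ≡ 1 (mod 3)
Result: x + 2x^2 + 2x^3 + x^4

f · g = x + 2x^2 + 2x^3 + x^4


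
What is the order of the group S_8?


|S_n| = n! (number of permutations of n symbols)
|S_8| = 8! = 40320

|S_8| = 40320


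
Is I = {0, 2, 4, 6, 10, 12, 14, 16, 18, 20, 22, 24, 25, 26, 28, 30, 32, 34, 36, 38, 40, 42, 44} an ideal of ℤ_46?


Check ideal conditions for I = {0, 2, 4, 6, 10, 12, 14, 16, 18, 20, 22, 24, 25, 26, 28, 30, 32, 34, 36, 38, 40, 42, 44} in ℤ_46:
(1) I is an additive subgroup? No
(2) For r ∈ ℤ_46 and a ∈ I: r·a ∈ I? No  [counterexample: r=2, a=4, r·a mod 46 = 8 ∉ I]

No, I is not an ideal of ℤ_46


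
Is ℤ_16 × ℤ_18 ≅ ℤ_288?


Comparing ℤ_16 × ℤ_18 and ℤ_288:
gcd(16,18) = 2 ≠ 1. Max element order in ℤ_16×ℤ_18 is lcm(16,18) = 144 < 288, so it has no element of order 288

No, ℤ_16 × ℤ_18 ≇ ℤ_288


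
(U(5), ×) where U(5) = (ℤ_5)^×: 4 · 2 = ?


Operation: multiplication mod 5
4 · 2 = (a × b) mod 5 with a = 4, b = 2

4 · 2 = 3


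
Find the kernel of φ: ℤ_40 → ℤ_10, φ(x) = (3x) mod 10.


Kernel = preimage of identity
ker(φ) = {x ∈ ℤ_40 : 3x ≡ 0 (mod 10)}. Since 10 | 40, φ is well-defined. The kernel is the cyclic subgroup ⟨10⟩ of ℤ_40 (order 4), i.e. {0, 10, 20, 30}

ker(φ) = {0, 10, 20, 30}


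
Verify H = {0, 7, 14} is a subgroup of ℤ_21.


Subgroup test for H = {0, 7, 14} in (ℤ_21, +):
(1) 0 ∈ H? Yes
(2) Closure: for all a,b ∈ H, (a+b) mod 21 ∈ H? Yes
(3) Inverses: for all a ∈ H, -a mod 21 ∈ H? Yes

Yes, H is a subgroup of ℤ_21


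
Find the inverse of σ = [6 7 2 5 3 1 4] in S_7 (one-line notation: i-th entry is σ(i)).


To find σ⁻¹, swap domain and range:
σ(1) = 6 → σ⁻¹(6) = 1
σ(2) = 7 → σ⁻¹(7) = 2
σ(3) = 2 → σ⁻¹(2) = 3
σ(4) = 5 → σ⁻¹(5) = 4
σ(5) = 3 → σ⁻¹(3) = 5
σ(6) = 1 → σ⁻¹(1) = 6
σ(7) = 4 → σ⁻¹(4) = 7

σ⁻¹ = [6 3 5 7 4 1 2]


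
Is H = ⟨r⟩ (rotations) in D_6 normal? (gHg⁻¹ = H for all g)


H = ⟨r⟩ (rotations) in D_6
The rotation subgroup ⟨r⟩ has index 2 in D_6, so it is normal

Yes, normal subgroup


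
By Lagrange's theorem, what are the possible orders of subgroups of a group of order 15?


Lagrange's theorem: |H| divides |G|
|G| = 15
Divisors of 15: 1, 3, 5, 15

Possible subgroup orders: {1, 3, 5, 15}


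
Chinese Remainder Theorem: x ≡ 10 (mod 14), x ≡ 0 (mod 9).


m₁ = 14, m₂ = 9, gcd = 1, so CRT applies. M = m₁·m₂ = 126
Let M₁ = M/m₁ = 9, M₂ = M/m₂ = 14
Find y₁ ≡ M₁⁻¹ (mod m₁): 9⁻¹ ≡ 11 (mod 14)
Find y₂ ≡ M₂⁻¹ (mod m₂): 14⁻¹ ≡ 2 (mod 9)
x = a₁·M₁·y₁ + a₂·M₂·y₂ = 10·9·11 + 0·14·2 = 990
Reduce mod 126: x ≡ 108
Check: 108 mod 14 = 10 ✓, 108 mod 9 = 0 ✓

x ≡ 108 (mod 126)


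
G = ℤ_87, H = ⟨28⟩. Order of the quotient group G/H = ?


|⟨28⟩| = n / gcd(28, 87) = 87 / 1 = 87
H is normal (ℤ_87 is abelian).
|G/H| = |G| / |H| = 87 / 87 = 1

|G/H| = 1


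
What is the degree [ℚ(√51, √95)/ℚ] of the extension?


[ℚ(√51,√95):ℚ] = [ℚ(√51,√95):ℚ(√51)]·[ℚ(√51):ℚ] = 2·2 = 4

[ℚ(√51, √95)/ℚ] = 4


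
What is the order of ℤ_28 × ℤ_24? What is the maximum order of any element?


|ℤ_28 × ℤ_24| = 28 × 24 = 672
Max element order = lcm(28,24) = 168
Cyclic? No (gcd=4)

|ℤ_28×ℤ_24| = 672, max element order = 168


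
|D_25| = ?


|D_n| = 2n (n rotations and n reflections)
|D_25| = 2×25 = 50

|D_25| = 50


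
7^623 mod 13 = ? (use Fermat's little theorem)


Fermat's little theorem: if p is prime and gcd(a,p)=1, then a^(p-1) ≡ 1 (mod p)
p = 13 is prime, gcd(7,13) = 1
Reduce exponent: 623 mod 12 = 11
So 7^623 ≡ 7^11 (mod 13)
7^11 mod 13 = 2

7^623 ≡ 2 (mod 13)


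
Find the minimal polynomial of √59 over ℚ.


√59 satisfies x² - 59 = 0, irreducible over ℚ since 59 is squarefree

Minimal polynomial: x² - 59


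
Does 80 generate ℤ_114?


g generates ℤ_n iff gcd(g, n) = 1
gcd(80, 114) = 2
Since gcd = 2 ≠ 1, ⟨80⟩ has order 57 < 114, so 80 is not a generator.

No, 80 does not generate ℤ_114


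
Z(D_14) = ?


Z(G) = {g ∈ G | gx = xg for all x ∈ G}
For even n, Z(D_n) = {e, r^(n/2)}: the 180° rotation r^7 commutes with every reflection and rotation

Z(D_14) = {e, r^7}


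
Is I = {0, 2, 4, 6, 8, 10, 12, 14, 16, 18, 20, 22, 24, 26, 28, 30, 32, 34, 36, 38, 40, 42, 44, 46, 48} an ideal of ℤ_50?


Check ideal conditions for I = {0, 2, 4, 6, 8, 10, 12, 14, 16, 18, 20, 22, 24, 26, 28, 30, 32, 34, 36, 38, 40, 42, 44, 46, 48} in ℤ_50:
(1) I is an additive subgroup? Yes
(2) For r ∈ ℤ_50 and a ∈ I: r·a ∈ I? Yes

Yes, I is an ideal of ℤ_50


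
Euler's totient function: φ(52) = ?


Factor n: 52 = 2^2 × 13
φ(n) = n · ∏(1 - 1/p) over distinct primes p | n
φ(52) = 52 · (1 - 1/2) · (1 - 1/13) = 24

φ(52) = 24


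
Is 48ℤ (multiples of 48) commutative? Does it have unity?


48ℤ is a commutative ring under +,× but has no multiplicative identity (1 ∉ 48ℤ); it has no zero divisors, but without unity it is not an integral domain
Commutative: Yes
Integral domain: No
Has unity: No

48ℤ (multiples of 48): Commutative=Yes, Unity=No


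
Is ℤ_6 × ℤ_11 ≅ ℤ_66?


Comparing ℤ_6 × ℤ_11 and ℤ_66:
gcd(6,11) = 1, so ℤ_6 × ℤ_11 ≅ ℤ_66 (CRT)

Yes, ℤ_6 × ℤ_11 ≅ ℤ_66


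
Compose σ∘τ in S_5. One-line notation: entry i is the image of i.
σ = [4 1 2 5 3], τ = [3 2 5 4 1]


σ∘τ: apply τ first, then σ
1 →τ 3 →σ 2
2 →τ 2 →σ 1
3 →τ 5 →σ 3
4 →τ 4 →σ 5
5 →τ 1 →σ 4

σ∘τ = [2 1 3 5 4]


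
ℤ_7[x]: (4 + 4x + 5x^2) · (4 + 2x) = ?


Expand and collect like terms; reduce coefficients mod 7:
x^0: 4·4 = 16 ≡ 2 (mod 7)
x^1: 4·2 + 4·4 = 24 ≡ 3 (mod 7)
x^2: 4·2 + 5·4 = 28 ≡ 0 (mod 7)
x^3: 5·2 = 10 ≡ 3 (mod 7)
Result: 2 + 3x + 3x^3

f · g = 2 + 3x + 3x^3


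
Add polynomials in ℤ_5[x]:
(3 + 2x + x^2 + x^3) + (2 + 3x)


Add coefficients mod 5:
x^0: 3 + 2 = 0 (mod 5)
x^1: 2 + 3 = 0 (mod 5)
x^2: 1 + 0 = 1 (mod 5)
x^3: 1 + 0 = 1 (mod 5)
Result: x^2 + x^3

f + g = x^2 + x^3


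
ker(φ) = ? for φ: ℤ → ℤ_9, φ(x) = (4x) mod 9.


Kernel = preimage of identity
ker(φ) = {x ∈ ℤ : 4x ≡ 0 (mod 9)}. gcd(4,9) = 1, so 4x ≡ 0 (mod 9) ⟺ x ≡ 0 (mod 9/1 = 9). Hence ker(φ) = 9ℤ

ker(φ) = 9ℤ


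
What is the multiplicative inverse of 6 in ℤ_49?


Use the extended Euclidean algorithm to write 1 = 6·s + 49·t; then s mod 49 is the inverse.
Euclidean algorithm:
  6 = 0·49 + 6
  49 = 8·6 + 1
  6 = 6·1 + 0
gcd(6,49) = 1
Back-substitution gives: 6·(-8) + 49·(1) = 1
So 6⁻¹ ≡ -8 ≡ 41 (mod 49)
Check: 6 × 41 = 246 ≡ 1 (mod 49) ✓

6⁻¹ ≡ 41 (mod 49)


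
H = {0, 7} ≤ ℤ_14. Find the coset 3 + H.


3 + H = {3 + h (mod 14) : h ∈ H}
3+0=3, 3+7=10

3 + H = {3, 10}


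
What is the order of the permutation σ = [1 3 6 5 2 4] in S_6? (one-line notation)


Cycle decomposition: (2 3 6 4 5)
Cycle lengths: 5
Order = lcm(5) = 5

ord(σ) = 5


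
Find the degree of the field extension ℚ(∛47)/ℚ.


∛47 has minimal polynomial x³ - 47 (irreducible over ℚ since 47 is not a perfect cube)

[ℚ(∛47)/ℚ] = 3


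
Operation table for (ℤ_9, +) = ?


Elements: {0, 1, 2, 3, 4, 5, 6, 7, 8}
Operation: addition mod 9
Entry (a, b) = (a + b) mod 9

Cayley table:
  | 0 | 1 | 2 | 3 | 4 | 5 | 6 | 7 | 8
0 | 0 | 1 | 2 | 3 | 4 | 5 | 6 | 7 | 8
1 | 1 | 2 | 3 | 4 | 5 | 6 | 7 | 8 | 0
2 | 2 | 3 | 4 | 5 | 6 | 7 | 8 | 0 | 1
3 | 3 | 4 | 5 | 6 | 7 | 8 | 0 | 1 | 2
4 | 4 | 5 | 6 | 7 | 8 | 0 | 1 | 2 | 3
5 | 5 | 6 | 7 | 8 | 0 | 1 | 2 | 3 | 4
6 | 6 | 7 | 8 | 0 | 1 | 2 | 3 | 4 | 5
7 | 7 | 8 | 0 | 1 | 2 | 3 | 4 | 5 | 6
8 | 8 | 0 | 1 | 2 | 3 | 4 | 5 | 6 | 7


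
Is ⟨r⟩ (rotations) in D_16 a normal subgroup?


H = ⟨r⟩ (rotations) in D_16
The rotation subgroup ⟨r⟩ has index 2 in D_16, so it is normal

Yes, normal subgroup


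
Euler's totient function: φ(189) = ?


Factor n: 189 = 3^3 × 7
φ(n) = n · ∏(1 - 1/p) over distinct primes p | n
φ(189) = 189 · (1 - 1/3) · (1 - 1/7) = 108

φ(189) = 108


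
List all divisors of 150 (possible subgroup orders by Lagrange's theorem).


Lagrange's theorem: |H| divides |G|
|G| = 150
Divisors of 150: 1, 2, 3, 5, 6, 10, 15, 25, 30, 50, 75, 150

Possible subgroup orders: {1, 2, 3, 5, 6, 10, 15, 25, 30, 50, 75, 150}


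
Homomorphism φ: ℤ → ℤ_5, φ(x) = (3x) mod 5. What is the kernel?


Kernel = preimage of identity
ker(φ) = {x ∈ ℤ : 3x ≡ 0 (mod 5)}. gcd(3,5) = 1, so 3x ≡ 0 (mod 5) ⟺ x ≡ 0 (mod 5/1 = 5). Hence ker(φ) = 5ℤ

ker(φ) = 5ℤ


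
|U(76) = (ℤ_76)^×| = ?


U(n) is the group of units mod n; |U(n)| = φ(n)
|U(76)| = φ(76) = 36

|U(76) = (ℤ_76)^×| = 36


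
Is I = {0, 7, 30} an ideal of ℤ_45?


Check ideal conditions for I = {0, 7, 30} in ℤ_45:
(1) I is an additive subgroup? No
(2) For r ∈ ℤ_45 and a ∈ I: r·a ∈ I? No  [counterexample: r=2, a=7, r·a mod 45 = 14 ∉ I]

No, I is not an ideal of ℤ_45


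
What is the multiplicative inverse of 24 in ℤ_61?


Use the extended Euclidean algorithm to write 1 = 24·s + 61·t; then s mod 61 is the inverse.
Euclidean algorithm:
  24 = 0·61 + 24
  61 = 2·24 + 13
  24 = 1·13 + 11
  13 = 1·11 + 2
  11 = 5·2 + 1
  2 = 2·1 + 0
gcd(24,61) = 1
Back-substitution gives: 24·(28) + 61·(-11) = 1
So 24⁻¹ ≡ 28 ≡ 28 (mod 61)
Check: 24 × 28 = 672 ≡ 1 (mod 61) ✓

24⁻¹ ≡ 28 (mod 61)


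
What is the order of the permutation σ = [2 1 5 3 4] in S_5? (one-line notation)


Cycle decomposition: (1 2) (3 5 4)
Cycle lengths: 2, 3
Order = lcm(2, 3) = 6

ord(σ) = 6


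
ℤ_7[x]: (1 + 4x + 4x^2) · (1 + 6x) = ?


Expand and collect like terms; reduce coefficients mod 7:
x^0: 1·1 = 1 ≡ 1 (mod 7)
x^1: 1·6 + 4·1 = 10 ≡ 3 (mod 7)
x^2: 4·6 + 4·1 = 28 ≡ 0 (mod 7)
x^3: 4·6 = 24 ≡ 3 (mod 7)
Result: 1 + 3x + 3x^3

f · g = 1 + 3x + 3x^3


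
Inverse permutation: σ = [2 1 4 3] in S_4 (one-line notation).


To find σ⁻¹, swap domain and range:
σ(1) = 2 → σ⁻¹(2) = 1
σ(2) = 1 → σ⁻¹(1) = 2
σ(3) = 4 → σ⁻¹(4) = 3
σ(4) = 3 → σ⁻¹(3) = 4

σ⁻¹ = [2 1 4 3]


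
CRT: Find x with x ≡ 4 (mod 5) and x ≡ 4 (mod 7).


m₁ = 5, m₂ = 7, gcd = 1, so CRT applies. M = m₁·m₂ = 35
Let M₁ = M/m₁ = 7, M₂ = M/m₂ = 5
Find y₁ ≡ M₁⁻¹ (mod m₁): 7⁻¹ ≡ 3 (mod 5)
Find y₂ ≡ M₂⁻¹ (mod m₂): 5⁻¹ ≡ 3 (mod 7)
x = a₁·M₁·y₁ + a₂·M₂·y₂ = 4·7·3 + 4·5·3 = 144
Reduce mod 35: x ≡ 4
Check: 4 mod 5 = 4 ✓, 4 mod 7 = 4 ✓

x ≡ 4 (mod 35)


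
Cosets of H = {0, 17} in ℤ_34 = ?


H = {0, 17}, |H| = 2
Number of cosets = |G|/|H| = 34/2 = 17
0 + H = {0, 17}
1 + H = {1, 18}
2 + H = {2, 19}
3 + H = {3, 20}
4 + H = {4, 21}
5 + H = {5, 22}
6 + H = {6, 23}
7 + H = {7, 24}
8 + H = {8, 25}
9 + H = {9, 26}
10 + H = {10, 27}
11 + H = {11, 28}
12 + H = {12, 29}
13 + H = {13, 30}
14 + H = {14, 31}
15 + H = {15, 32}
16 + H = {16, 33}

Cosets: 0+H={0,17}; 1+H={1,18}; 2+H={2,19}; 3+H={3,20}; 4+H={4,21}; 5+H={5,22}; 6+H={6,23}; 7+H={7,24}; 8+H={8,25}; 9+H={9,26}; 10+H={10,27}; 11+H={11,28}; 12+H={12,29}; 13+H={13,30}; 14+H={14,31}; 15+H={15,32}; 16+H={16,33}


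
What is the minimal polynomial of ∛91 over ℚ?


∛91 satisfies x³ - 91 = 0, irreducible over ℚ (no rational root; 91 is not a perfect cube)

Minimal polynomial: x³ - 91


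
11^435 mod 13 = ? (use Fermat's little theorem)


Fermat's little theorem: if p is prime and gcd(a,p)=1, then a^(p-1) ≡ 1 (mod p)
p = 13 is prime, gcd(11,13) = 1
Reduce exponent: 435 mod 12 = 3
So 11^435 ≡ 11^3 (mod 13)
11^3 mod 13 = 5

11^435 ≡ 5 (mod 13)


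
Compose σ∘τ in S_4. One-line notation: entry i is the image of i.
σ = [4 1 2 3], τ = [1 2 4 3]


σ∘τ: apply τ first, then σ
1 →τ 1 →σ 4
2 →τ 2 →σ 1
3 →τ 4 →σ 3
4 →τ 3 →σ 2

σ∘τ = [4 1 3 2]


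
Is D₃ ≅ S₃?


Comparing D₃ and S₃:
Both are the unique non-abelian group of order 6

Yes, D₃ ≅ S₃


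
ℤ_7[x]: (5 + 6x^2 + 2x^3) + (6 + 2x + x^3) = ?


Add coefficients mod 7:
x^0: 5 + 6 = 4 (mod 7)
x^1: 0 + 2 = 2 (mod 7)
x^2: 6 + 0 = 6 (mod 7)
x^3: 2 + 1 = 3 (mod 7)
Result: 4 + 2x + 6x^2 + 3x^3

f + g = 4 + 2x + 6x^2 + 3x^3


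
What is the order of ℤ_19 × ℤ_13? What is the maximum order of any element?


|ℤ_19 × ℤ_13| = 19 × 13 = 247
Max element order = lcm(19,13) = 247
Cyclic? Yes (gcd=1)

|ℤ_19×ℤ_13| = 247, max element order = 247


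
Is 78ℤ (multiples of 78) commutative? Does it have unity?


78ℤ is a commutative ring under +,× but has no multiplicative identity (1 ∉ 78ℤ); it has no zero divisors, but without unity it is not an integral domain
Commutative: Yes
Integral domain: No
Has unity: No

78ℤ (multiples of 78): Commutative=Yes, Unity=No


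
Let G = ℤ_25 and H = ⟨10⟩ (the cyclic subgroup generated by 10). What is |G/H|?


|⟨10⟩| = n / gcd(10, 25) = 25 / 5 = 5
H is normal (ℤ_25 is abelian).
|G/H| = |G| / |H| = 25 / 5 = 5

|G/H| = 5


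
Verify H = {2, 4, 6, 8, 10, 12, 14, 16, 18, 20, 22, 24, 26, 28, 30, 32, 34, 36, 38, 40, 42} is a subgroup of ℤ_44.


Subgroup test for H = {2, 4, 6, 8, 10, 12, 14, 16, 18, 20, 22, 24, 26, 28, 30, 32, 34, 36, 38, 40, 42} in (ℤ_44, +):
(1) 0 ∈ H? No
(2) Closure: for all a,b ∈ H, (a+b) mod 44 ∈ H? No  [counterexample: 2 + 42 = 0 ∉ H]
(3) Inverses: for all a ∈ H, -a mod 44 ∈ H? Yes

No, H is not a subgroup of ℤ_44


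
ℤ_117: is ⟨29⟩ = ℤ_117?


g generates ℤ_n iff gcd(g, n) = 1
gcd(29, 117) = 1
Since gcd = 1, 29 is a generator.

Yes, 29 generates ℤ_117


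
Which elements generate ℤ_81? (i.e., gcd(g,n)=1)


g generates ℤ_n iff gcd(g,n) = 1
Prime factors of 81: 3
Generators are g ∈ {1,...,80} not divisible by any of these primes.
Generators: {1, 2, 4, 5, 7, 8, 10, 11, 13, 14, 16, 17, 19, 20, 22, 23, 25, 26, 28, 29, 31, 32, 34, 35, 37, 38, 40, 41, 43, 44, 46, 47, 49, 50, 52, 53, 55, 56, 58, 59, 61, 62, 64, 65, 67, 68, 70, 71, 73, 74, 76, 77, 79, 80}
Number of generators = φ(81) = 54

Generators of ℤ_81 = {1, 2, 4, 5, 7, 8, 10, 11, 13, 14, 16, 17, 19, 20, 22, 23, 25, 26, 28, 29, 31, 32, 34, 35, 37, 38, 40, 41, 43, 44, 46, 47, 49, 50, 52, 53, 55, 56, 58, 59, 61, 62, 64, 65, 67, 68, 70, 71, 73, 74, 76, 77, 79, 80}


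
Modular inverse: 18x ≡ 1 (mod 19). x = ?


Use the extended Euclidean algorithm to write 1 = 18·s + 19·t; then s mod 19 is the inverse.
Euclidean algorithm:
  18 = 0·19 + 18
  19 = 1·18 + 1
  18 = 18·1 + 0
gcd(18,19) = 1
Back-substitution gives: 18·(-1) + 19·(1) = 1
So 18⁻¹ ≡ -1 ≡ 18 (mod 19)
Check: 18 × 18 = 324 ≡ 1 (mod 19) ✓

18⁻¹ ≡ 18 (mod 19)


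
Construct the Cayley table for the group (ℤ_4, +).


Elements: {0, 1, 2, 3}
Operation: addition mod 4
Entry (a, b) = (a + b) mod 4

Cayley table:
  | 0 | 1 | 2 | 3
0 | 0 | 1 | 2 | 3
1 | 1 | 2 | 3 | 0
2 | 2 | 3 | 0 | 1
3 | 3 | 0 | 1 | 2


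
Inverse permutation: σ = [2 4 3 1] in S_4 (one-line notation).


To find σ⁻¹, swap domain and range:
σ(1) = 2 → σ⁻¹(2) = 1
σ(2) = 4 → σ⁻¹(4) = 2
σ(3) = 3 → σ⁻¹(3) = 3
σ(4) = 1 → σ⁻¹(1) = 4

σ⁻¹ = [4 1 3 2]


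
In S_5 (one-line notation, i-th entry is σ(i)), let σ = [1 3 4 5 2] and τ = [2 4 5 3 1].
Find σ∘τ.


σ∘τ: apply τ first, then σ
1 →τ 2 →σ 3
2 →τ 4 →σ 5
3 →τ 5 →σ 2
4 →τ 3 →σ 4
5 →τ 1 →σ 1

σ∘τ = [3 5 2 4 1]


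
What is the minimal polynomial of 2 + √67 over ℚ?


Let α = 2 + √67. Then α - 2 = √67, so (α - 2)² = 67, giving α² - 4α - 63 = 0. Degree 2 and α ∉ ℚ, so this is the minimal polynomial.

Minimal polynomial: x² - 4x - 63


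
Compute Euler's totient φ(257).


Factor n: 257 = 257
φ(n) = n · ∏(1 - 1/p) over distinct primes p | n
φ(257) = 257 · (1 - 1/257) = 256

φ(257) = 256


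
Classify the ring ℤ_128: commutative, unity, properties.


ℤ_128 is a commutative ring with unity 1; 128 = 2×64 is composite, so 2·64 ≡ 0 gives zero divisors (not an integral domain)
Commutative: Yes
Integral domain: No
Has unity: Yes

ℤ_128: Commutative=Yes, Unity=Yes


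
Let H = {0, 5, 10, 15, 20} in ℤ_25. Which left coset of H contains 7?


7 + H = {7 + h (mod 25) : h ∈ H}
7+0=7, 7+5=12, 7+10=17, 7+15=22, 7+20=2
7 + H = {2, 7, 12, 17, 22} = 2 + H

7 + H = {2, 7, 12, 17, 22}


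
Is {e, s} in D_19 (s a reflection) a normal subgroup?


H = {e, s} in D_19 (s a reflection)
r·s·r⁻¹ = sr⁻² ≠ s for n ≥ 3, so {e, s} is not closed under conjugation

No, not a normal subgroup


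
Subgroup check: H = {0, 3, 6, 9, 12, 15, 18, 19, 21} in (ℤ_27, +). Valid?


Subgroup test for H = {0, 3, 6, 9, 12, 15, 18, 19, 21} in (ℤ_27, +):
(1) 0 ∈ H? Yes
(2) Closure: for all a,b ∈ H, (a+b) mod 27 ∈ H? No  [counterexample: 3 + 19 = 22 ∉ H]
(3) Inverses: for all a ∈ H, -a mod 27 ∈ H? No

No, H is not a subgroup of ℤ_27


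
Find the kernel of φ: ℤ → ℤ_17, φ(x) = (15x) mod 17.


Kernel = preimage of identity
ker(φ) = {x ∈ ℤ : 15x ≡ 0 (mod 17)}. gcd(15,17) = 1, so 15x ≡ 0 (mod 17) ⟺ x ≡ 0 (mod 17/1 = 17). Hence ker(φ) = 17ℤ

ker(φ) = 17ℤ


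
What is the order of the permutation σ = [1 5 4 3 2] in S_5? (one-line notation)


Cycle decomposition: (2 5) (3 4)
Cycle lengths: 2, 2
Order = lcm(2, 2) = 2

ord(σ) = 2


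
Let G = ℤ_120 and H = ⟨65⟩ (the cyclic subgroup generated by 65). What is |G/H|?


|⟨65⟩| = n / gcd(65, 120) = 120 / 5 = 24
H is normal (ℤ_120 is abelian).
|G/H| = |G| / |H| = 120 / 24 = 5

|G/H| = 5


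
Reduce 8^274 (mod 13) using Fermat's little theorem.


Fermat's little theorem: if p is prime and gcd(a,p)=1, then a^(p-1) ≡ 1 (mod p)
p = 13 is prime, gcd(8,13) = 1
Reduce exponent: 274 mod 12 = 10
So 8^274 ≡ 8^10 (mod 13)
8^10 mod 13 = 12

8^274 ≡ 12 (mod 13)


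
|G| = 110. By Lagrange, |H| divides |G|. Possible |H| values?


Lagrange's theorem: |H| divides |G|
|G| = 110
Divisors of 110: 1, 2, 5, 10, 11, 22, 55, 110

Possible subgroup orders: {1, 2, 5, 10, 11, 22, 55, 110}


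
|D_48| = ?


|D_n| = 2n (n rotations and n reflections)
|D_48| = 2×48 = 96

|D_48| = 96


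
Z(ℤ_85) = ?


Z(G) = {g ∈ G | gx = xg for all x ∈ G}
ℤ_85 is abelian, so Z(G) = G

Z(ℤ_85) = ℤ_85


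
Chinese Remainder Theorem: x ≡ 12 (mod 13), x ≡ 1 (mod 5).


m₁ = 13, m₂ = 5, gcd = 1, so CRT applies. M = m₁·m₂ = 65
Let M₁ = M/m₁ = 5, M₂ = M/m₂ = 13
Find y₁ ≡ M₁⁻¹ (mod m₁): 5⁻¹ ≡ 8 (mod 13)
Find y₂ ≡ M₂⁻¹ (mod m₂): 13⁻¹ ≡ 2 (mod 5)
x = a₁·M₁·y₁ + a₂·M₂·y₂ = 12·5·8 + 1·13·2 = 506
Reduce mod 65: x ≡ 51
Check: 51 mod 13 = 12 ✓, 51 mod 5 = 1 ✓

x ≡ 51 (mod 65)


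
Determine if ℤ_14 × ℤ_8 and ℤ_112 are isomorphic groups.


Comparing ℤ_14 × ℤ_8 and ℤ_112:
gcd(14,8) = 2 ≠ 1. Max element order in ℤ_14×ℤ_8 is lcm(14,8) = 56 < 112, so it has no element of order 112

No, ℤ_14 × ℤ_8 ≇ ℤ_112


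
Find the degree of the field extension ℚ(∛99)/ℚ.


∛99 has minimal polynomial x³ - 99 (irreducible over ℚ since 99 is not a perfect cube)

[ℚ(∛99)/ℚ] = 3


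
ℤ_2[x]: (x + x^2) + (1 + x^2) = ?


Add coefficients mod 2:
x^0: 0 + 1 = 1 (mod 2)
x^1: 1 + 0 = 1 (mod 2)
x^2: 1 + 1 = 0 (mod 2)
Result: 1 + x

f + g = 1 + x


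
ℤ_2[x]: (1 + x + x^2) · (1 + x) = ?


Expand and collect like terms; reduce coefficients mod 2:
x^0: 1·1 = 1 ≡ 1 (mod 2)
x^1: 1·1 + 1·1 = 2 ≡ 0 (mod 2)
x^2: 1·1 + 1·1 = 2 ≡ 0 (mod 2)
x^3: 1·1 = 1 ≡ 1 (mod 2)
Result: 1 + x^3

f · g = 1 + x^3


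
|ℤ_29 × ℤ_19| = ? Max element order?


|ℤ_29 × ℤ_19| = 29 × 19 = 551
Max element order = lcm(29,19) = 551
Cyclic? Yes (gcd=1)

|ℤ_29×ℤ_19| = 551, max element order = 551


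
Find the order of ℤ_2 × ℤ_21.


|A × B| = |A| · |B|
|ℤ_2 × ℤ_21| = 2 × 21 = 42

|ℤ_2 × ℤ_21| = 42


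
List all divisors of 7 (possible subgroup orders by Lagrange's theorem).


Lagrange's theorem: |H| divides |G|
|G| = 7
Divisors of 7: 1, 7

Possible subgroup orders: {1, 7}


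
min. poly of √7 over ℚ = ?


√7 satisfies x² - 7 = 0, irreducible over ℚ since 7 is squarefree

Minimal polynomial: x² - 7


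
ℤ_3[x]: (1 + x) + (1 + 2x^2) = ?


Add coefficients mod 3:
x^0: 1 + 1 = 2 (mod 3)
x^1: 1 + 0 = 1 (mod 3)
x^2: 0 + 2 = 2 (mod 3)
Result: 2 + x + 2x^2

f + g = 2 + x + 2x^2


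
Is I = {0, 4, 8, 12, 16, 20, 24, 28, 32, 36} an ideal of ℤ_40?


Check ideal conditions for I = {0, 4, 8, 12, 16, 20, 24, 28, 32, 36} in ℤ_40:
(1) I is an additive subgroup? Yes
(2) For r ∈ ℤ_40 and a ∈ I: r·a ∈ I? Yes

Yes, I is an ideal of ℤ_40


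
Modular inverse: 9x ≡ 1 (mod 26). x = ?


Use the extended Euclidean algorithm to write 1 = 9·s + 26·t; then s mod 26 is the inverse.
Euclidean algorithm:
  9 = 0·26 + 9
  26 = 2·9 + 8
  9 = 1·8 + 1
  8 = 8·1 + 0
gcd(9,26) = 1
Back-substitution gives: 9·(3) + 26·(-1) = 1
So 9⁻¹ ≡ 3 ≡ 3 (mod 26)
Check: 9 × 3 = 27 ≡ 1 (mod 26) ✓

9⁻¹ ≡ 3 (mod 26)


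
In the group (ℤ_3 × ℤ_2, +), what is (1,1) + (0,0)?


Operation: componentwise addition mod (3, 2)
(1,1) + (0,0) = ((a₁+b₁) mod 3, (a₂+b₂) mod 2) with a = (1,1), b = (0,0)

(1,1) + (0,0) = (1,1)


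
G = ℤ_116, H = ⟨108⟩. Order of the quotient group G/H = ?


|⟨108⟩| = n / gcd(108, 116) = 116 / 4 = 29
H is normal (ℤ_116 is abelian).
|G/H| = |G| / |H| = 116 / 29 = 4

|G/H| = 4


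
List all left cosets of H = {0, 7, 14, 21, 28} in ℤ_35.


H = {0, 7, 14, 21, 28}, |H| = 5
Number of cosets = |G|/|H| = 35/5 = 7
0 + H = {0, 7, 14, 21, 28}
1 + H = {1, 8, 15, 22, 29}
2 + H = {2, 9, 16, 23, 30}
3 + H = {3, 10, 17, 24, 31}
4 + H = {4, 11, 18, 25, 32}
5 + H = {5, 12, 19, 26, 33}
6 + H = {6, 13, 20, 27, 34}

Cosets: 0+H={0,7,14,21,28}; 1+H={1,8,15,22,29}; 2+H={2,9,16,23,30}; 3+H={3,10,17,24,31}; 4+H={4,11,18,25,32}; 5+H={5,12,19,26,33}; 6+H={6,13,20,27,34}


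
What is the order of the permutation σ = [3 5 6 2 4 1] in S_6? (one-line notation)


Cycle decomposition: (1 3 6) (2 5 4)
Cycle lengths: 3, 3
Order = lcm(3, 3) = 3

ord(σ) = 3


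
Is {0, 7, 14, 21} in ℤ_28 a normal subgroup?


H = {0, 7, 14, 21} in ℤ_28
ℤ_28 is abelian; every subgroup of an abelian group is normal

Yes, normal subgroup


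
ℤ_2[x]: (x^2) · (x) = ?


Expand and collect like terms; reduce coefficients mod 2:
x^0: 0·0 = 0 ≡ 0 (mod 2)
x^1: 0·1 + 0·0 = 0 ≡ 0 (mod 2)
x^2: 0·1 + 1·0 = 0 ≡ 0 (mod 2)
x^3: 1·1 = 1 ≡ 1 (mod 2)
Result: x^3

f · g = x^3


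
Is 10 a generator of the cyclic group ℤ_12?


g generates ℤ_n iff gcd(g, n) = 1
gcd(10, 12) = 2
Since gcd = 2 ≠ 1, ⟨10⟩ has order 6 < 12, so 10 is not a generator.

No, 10 does not generate ℤ_12


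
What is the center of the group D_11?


Z(G) = {g ∈ G | gx = xg for all x ∈ G}
For odd n, Z(D_n) = {e}: no nontrivial rotation commutes with all reflections

Z(D_11) = {e}


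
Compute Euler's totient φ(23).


φ(n) = count of k ∈ {1,...,n} with gcd(k,n)=1
Coprimes to 23: {1, 2, 3, 4, 5, 6, 7, 8, 9, 10, 11, 12, 13, 14, 15, 16, 17, 18, 19, 20, 21, 22}
Count: 22

φ(23) = 22


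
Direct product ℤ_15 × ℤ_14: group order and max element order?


|ℤ_15 × ℤ_14| = 15 × 14 = 210
Max element order = lcm(15,14) = 210
Cyclic? Yes (gcd=1)

|ℤ_15×ℤ_14| = 210, max element order = 210


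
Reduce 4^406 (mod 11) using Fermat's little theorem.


Fermat's little theorem: if p is prime and gcd(a,p)=1, then a^(p-1) ≡ 1 (mod p)
p = 11 is prime, gcd(4,11) = 1
Reduce exponent: 406 mod 10 = 6
So 4^406 ≡ 4^6 (mod 11)
4^6 mod 11 = 4

4^406 ≡ 4 (mod 11)


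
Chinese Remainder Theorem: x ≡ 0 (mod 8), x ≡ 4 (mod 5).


m₁ = 8, m₂ = 5, gcd = 1, so CRT applies. M = m₁·m₂ = 40
Let M₁ = M/m₁ = 5, M₂ = M/m₂ = 8
Find y₁ ≡ M₁⁻¹ (mod m₁): 5⁻¹ ≡ 5 (mod 8)
Find y₂ ≡ M₂⁻¹ (mod m₂): 8⁻¹ ≡ 2 (mod 5)
x = a₁·M₁·y₁ + a₂·M₂·y₂ = 0·5·5 + 4·8·2 = 64
Reduce mod 40: x ≡ 24
Check: 24 mod 8 = 0 ✓, 24 mod 5 = 4 ✓

x ≡ 24 (mod 40)


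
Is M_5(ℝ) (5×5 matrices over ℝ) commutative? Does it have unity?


Matrix multiplication is non-commutative for n ≥ 2; the identity matrix I is the unity; singular matrices give zero divisors, so not an integral domain
Commutative: No
Integral domain: No
Has unity: Yes

M_5(ℝ) (5×5 matrices over ℝ): Commutative=No, Unity=Yes


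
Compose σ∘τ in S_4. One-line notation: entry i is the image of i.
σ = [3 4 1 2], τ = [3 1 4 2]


σ∘τ: apply τ first, then σ
1 →τ 3 →σ 1
2 →τ 1 →σ 3
3 →τ 4 →σ 2
4 →τ 2 →σ 4

σ∘τ = [1 3 2 4]


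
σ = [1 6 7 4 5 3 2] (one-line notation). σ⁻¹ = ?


To find σ⁻¹, swap domain and range:
σ(1) = 1 → σ⁻¹(1) = 1
σ(2) = 6 → σ⁻¹(6) = 2
σ(3) = 7 → σ⁻¹(7) = 3
σ(4) = 4 → σ⁻¹(4) = 4
σ(5) = 5 → σ⁻¹(5) = 5
σ(6) = 3 → σ⁻¹(3) = 6
σ(7) = 2 → σ⁻¹(2) = 7

σ⁻¹ = [1 7 6 4 5 2 3]


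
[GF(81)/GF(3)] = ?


GF(81) = GF(3^4), so the extension degree is 4

[GF(81)/GF(3)] = 4


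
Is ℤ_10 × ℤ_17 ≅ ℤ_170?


Comparing ℤ_10 × ℤ_17 and ℤ_170:
gcd(10,17) = 1, so ℤ_10 × ℤ_17 ≅ ℤ_170 (CRT)

Yes, ℤ_10 × ℤ_17 ≅ ℤ_170


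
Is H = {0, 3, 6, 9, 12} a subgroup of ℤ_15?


Subgroup test for H = {0, 3, 6, 9, 12} in (ℤ_15, +):
(1) 0 ∈ H? Yes
(2) Closure: for all a,b ∈ H, (a+b) mod 15 ∈ H? Yes
(3) Inverses: for all a ∈ H, -a mod 15 ∈ H? Yes

Yes, H is a subgroup of ℤ_15


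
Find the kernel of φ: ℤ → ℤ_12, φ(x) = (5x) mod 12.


Kernel = preimage of identity
ker(φ) = {x ∈ ℤ : 5x ≡ 0 (mod 12)}. gcd(5,12) = 1, so 5x ≡ 0 (mod 12) ⟺ x ≡ 0 (mod 12/1 = 12). Hence ker(φ) = 12ℤ

ker(φ) = 12ℤ


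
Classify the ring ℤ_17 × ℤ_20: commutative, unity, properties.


Direct product ring; commutative with unity (1,1); but (1,0)·(0,1) = (0,0) gives zero divisors, so not an integral domain
Commutative: Yes
Integral domain: No
Has unity: Yes

ℤ_17 × ℤ_20: Commutative=Yes, Unity=Yes


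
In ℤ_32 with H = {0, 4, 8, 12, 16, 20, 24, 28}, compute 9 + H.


9 + H = {9 + h (mod 32) : h ∈ H}
9+0=9, 9+4=13, 9+8=17, 9+12=21, 9+16=25, 9+20=29, 9+24=1, 9+28=5
9 + H = {1, 5, 9, 13, 17, 21, 25, 29} = 1 + H

9 + H = {1, 5, 9, 13, 17, 21, 25, 29}


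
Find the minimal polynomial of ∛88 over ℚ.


∛88 satisfies x³ - 88 = 0, irreducible over ℚ (no rational root; 88 is not a perfect cube)

Minimal polynomial: x³ - 88


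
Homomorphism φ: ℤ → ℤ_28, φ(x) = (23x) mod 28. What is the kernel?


Kernel = preimage of identity
ker(φ) = {x ∈ ℤ : 23x ≡ 0 (mod 28)}. gcd(23,28) = 1, so 23x ≡ 0 (mod 28) ⟺ x ≡ 0 (mod 28/1 = 28). Hence ker(φ) = 28ℤ

ker(φ) = 28ℤ


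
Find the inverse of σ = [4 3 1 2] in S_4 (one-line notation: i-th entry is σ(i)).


To find σ⁻¹, swap domain and range:
σ(1) = 4 → σ⁻¹(4) = 1
σ(2) = 3 → σ⁻¹(3) = 2
σ(3) = 1 → σ⁻¹(1) = 3
σ(4) = 2 → σ⁻¹(2) = 4

σ⁻¹ = [3 4 2 1]


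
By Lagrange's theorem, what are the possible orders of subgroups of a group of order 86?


Lagrange's theorem: |H| divides |G|
|G| = 86
Divisors of 86: 1, 2, 43, 86

Possible subgroup orders: {1, 2, 43, 86}


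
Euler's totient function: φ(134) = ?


Factor n: 134 = 2 × 67
φ(n) = n · ∏(1 - 1/p) over distinct primes p | n
φ(134) = 134 · (1 - 1/2) · (1 - 1/67) = 66

φ(134) = 66


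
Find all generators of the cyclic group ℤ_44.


g generates ℤ_n iff gcd(g,n) = 1
Prime factors of 44: 2, 11
Generators are g ∈ {1,...,43} not divisible by any of these primes.
Generators: {1, 3, 5, 7, 9, 13, 15, 17, 19, 21, 23, 25, 27, 29, 31, 35, 37, 39, 41, 43}
Number of generators = φ(44) = 20

Generators of ℤ_44 = {1, 3, 5, 7, 9, 13, 15, 17, 19, 21, 23, 25, 27, 29, 31, 35, 37, 39, 41, 43}


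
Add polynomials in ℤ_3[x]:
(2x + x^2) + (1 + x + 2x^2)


Add coefficients mod 3:
x^0: 0 + 1 = 1 (mod 3)
x^1: 2 + 1 = 0 (mod 3)
x^2: 1 + 2 = 0 (mod 3)
Result: 1

f + g = 1


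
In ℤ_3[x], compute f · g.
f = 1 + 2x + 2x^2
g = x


Expand and collect like terms; reduce coefficients mod 3:
x^0: 1·0 = 0 ≡ 0 (mod 3)
x^1: 1·1 + 2·0 = 1 ≡ 1 (mod 3)
x^2: 2·1 + 2·0 = 2 ≡ 2 (mod 3)
x^3: 2·1 = 2 ≡ 2 (mod 3)
Result: x + 2x^2 + 2x^3

f · g = x + 2x^2 + 2x^3


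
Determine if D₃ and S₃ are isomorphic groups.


Comparing D₃ and S₃:
Both are the unique non-abelian group of order 6

Yes, D₃ ≅ S₃


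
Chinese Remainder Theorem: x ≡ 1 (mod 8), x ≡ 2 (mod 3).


m₁ = 8, m₂ = 3, gcd = 1, so CRT applies. M = m₁·m₂ = 24
Let M₁ = M/m₁ = 3, M₂ = M/m₂ = 8
Find y₁ ≡ M₁⁻¹ (mod m₁): 3⁻¹ ≡ 3 (mod 8)
Find y₂ ≡ M₂⁻¹ (mod m₂): 8⁻¹ ≡ 2 (mod 3)
x = a₁·M₁·y₁ + a₂·M₂·y₂ = 1·3·3 + 2·8·2 = 41
Reduce mod 24: x ≡ 17
Check: 17 mod 8 = 1 ✓, 17 mod 3 = 2 ✓

x ≡ 17 (mod 24)


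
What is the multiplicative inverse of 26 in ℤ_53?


Use the extended Euclidean algorithm to write 1 = 26·s + 53·t; then s mod 53 is the inverse.
Euclidean algorithm:
  26 = 0·53 + 26
  53 = 2·26 + 1
  26 = 26·1 + 0
gcd(26,53) = 1
Back-substitution gives: 26·(-2) + 53·(1) = 1
So 26⁻¹ ≡ -2 ≡ 51 (mod 53)
Check: 26 × 51 = 1326 ≡ 1 (mod 53) ✓

26⁻¹ ≡ 51 (mod 53)


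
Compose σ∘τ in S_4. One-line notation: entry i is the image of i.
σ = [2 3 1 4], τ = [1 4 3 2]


σ∘τ: apply τ first, then σ
1 →τ 1 →σ 2
2 →τ 4 →σ 4
3 →τ 3 →σ 1
4 →τ 2 →σ 3

σ∘τ = [2 4 1 3]


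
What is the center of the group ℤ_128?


Z(G) = {g ∈ G | gx = xg for all x ∈ G}
ℤ_128 is abelian, so Z(G) = G

Z(ℤ_128) = ℤ_128


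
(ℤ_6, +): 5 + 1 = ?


Operation: addition mod 6
5 + 1 = (a + b) mod 6 with a = 5, b = 1

5 + 1 = 0


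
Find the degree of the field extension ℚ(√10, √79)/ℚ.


[ℚ(√10,√79):ℚ] = [ℚ(√10,√79):ℚ(√10)]·[ℚ(√10):ℚ] = 2·2 = 4

[ℚ(√10, √79)/ℚ] = 4


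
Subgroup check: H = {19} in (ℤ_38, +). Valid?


Subgroup test for H = {19} in (ℤ_38, +):
(1) 0 ∈ H? No
(2) Closure: for all a,b ∈ H, (a+b) mod 38 ∈ H? No  [counterexample: 19 + 19 = 0 ∉ H]
(3) Inverses: for all a ∈ H, -a mod 38 ∈ H? Yes

No, H is not a subgroup of ℤ_38


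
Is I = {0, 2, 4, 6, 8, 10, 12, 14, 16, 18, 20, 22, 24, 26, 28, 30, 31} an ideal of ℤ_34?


Check ideal conditions for I = {0, 2, 4, 6, 8, 10, 12, 14, 16, 18, 20, 22, 24, 26, 28, 30, 31} in ℤ_34:
(1) I is an additive subgroup? No
(2) For r ∈ ℤ_34 and a ∈ I: r·a ∈ I? No  [counterexample: r=2, a=16, r·a mod 34 = 32 ∉ I]

No, I is not an ideal of ℤ_34


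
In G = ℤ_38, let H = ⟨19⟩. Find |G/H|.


|⟨19⟩| = n / gcd(19, 38) = 38 / 19 = 2
H is normal (ℤ_38 is abelian).
|G/H| = |G| / |H| = 38 / 2 = 19

|G/H| = 19


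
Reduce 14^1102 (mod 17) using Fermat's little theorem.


Fermat's little theorem: if p is prime and gcd(a,p)=1, then a^(p-1) ≡ 1 (mod p)
p = 17 is prime, gcd(14,17) = 1
Reduce exponent: 1102 mod 16 = 14
So 14^1102 ≡ 14^14 (mod 17)
14^14 mod 17 = 2

14^1102 ≡ 2 (mod 17)


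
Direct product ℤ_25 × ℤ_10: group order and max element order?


|ℤ_25 × ℤ_10| = 25 × 10 = 250
Max element order = lcm(25,10) = 50
Cyclic? No (gcd=5)

|ℤ_25×ℤ_10| = 250, max element order = 50


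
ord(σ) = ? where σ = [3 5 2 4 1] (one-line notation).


Cycle decomposition: (1 3 2 5)
Cycle lengths: 4
Order = lcm(4) = 4

ord(σ) = 4


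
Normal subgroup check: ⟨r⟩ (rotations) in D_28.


H = ⟨r⟩ (rotations) in D_28
The rotation subgroup ⟨r⟩ has index 2 in D_28, so it is normal

Yes, normal subgroup


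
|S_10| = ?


|S_n| = n! (number of permutations of n symbols)
|S_10| = 10! = 3628800

|S_10| = 3628800


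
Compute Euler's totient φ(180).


Factor n: 180 = 2^2 × 3^2 × 5
φ(n) = n · ∏(1 - 1/p) over distinct primes p | n
φ(180) = 180 · (1 - 1/2) · (1 - 1/3) · (1 - 1/5) = 48

φ(180) = 48


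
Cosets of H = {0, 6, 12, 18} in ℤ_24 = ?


H = {0, 6, 12, 18}, |H| = 4
Number of cosets = |G|/|H| = 24/4 = 6
0 + H = {0, 6, 12, 18}
1 + H = {1, 7, 13, 19}
2 + H = {2, 8, 14, 20}
3 + H = {3, 9, 15, 21}
4 + H = {4, 10, 16, 22}
5 + H = {5, 11, 17, 23}

Cosets: 0+H={0,6,12,18}; 1+H={1,7,13,19}; 2+H={2,8,14,20}; 3+H={3,9,15,21}; 4+H={4,10,16,22}; 5+H={5,11,17,23}
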